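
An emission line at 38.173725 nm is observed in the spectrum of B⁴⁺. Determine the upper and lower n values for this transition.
n = 8 → n = 3

First, find the photon energy from the wavelength (hc = 1239.84 eV·nm):
E = hc/λ = 1239.84 eV·nm / 38.173725 nm = 32.478884 eV

The energy levels of B⁴⁺ satisfy E_n = -13.6057 × 5² / n² eV, so an emission n_i → n_f releases
ΔE = 13.6057 × 5² × (1/n_f² − 1/n_i²) eV.

Setting ΔE equal to the photon energy:
1/n_f² − 1/n_i² = 32.478884 / (13.6057 × 5²) = 0.095486109

Since 1/n_i² must be positive, we need 1/n_f² > 0.095486109, i.e. n_f ≤ 3. For each allowed n_f, solve n_i = (1/n_f² − 0.095486109)^(−1/2) and check whether it is a whole number:
  n_f = 1: 1/n_i² = 1.000000000 − 0.095486109 = 0.904513891 → n_i = 1.051  (not an integer) ✗
  n_f = 2: 1/n_i² = 0.250000000 − 0.095486109 = 0.154513891 → n_i = 2.544  (not an integer) ✗
  n_f = 3: 1/n_i² = 0.111111111 − 0.095486109 = 0.015625002 → n_i = 8.000  → integer, n_i = 8 ✓

Only n_f = 3 gives an integer upper level, n_i = 8.

The transition is from n = 8 to n = 3 (emission).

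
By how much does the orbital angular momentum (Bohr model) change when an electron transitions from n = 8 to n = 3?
5.273e-34 J·s (or 5ℏ)

In the Bohr model, L_n = nℏ where ℏ = 1.05457e-34 J·s.

L_8 = 8ℏ = 8.43656e-34 J·s
L_3 = 3ℏ = 3.16371e-34 J·s

ΔL = L_8 - L_3 = (8 - 3)ℏ = 5ℏ
ΔL = 5 × 1.05457e-34 J·s = 5.273e-34 J·s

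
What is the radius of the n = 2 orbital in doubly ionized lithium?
0.0706 nm (or 0.7056 Å)

The Bohr radius formula is:
r_n = n² a₀ / Z

where a₀ = 0.0529177 nm is the Bohr radius.

For Li²⁺ (Z = 3) at n = 2:
r_2 = 2² × 0.0529177 nm / 3
r_2 = 4 × 0.0529177 nm / 3
r_2 = 0.21167 nm / 3
r_2 = 0.0706 nm

The electron orbits at approximately 0.0706 nm from the nucleus.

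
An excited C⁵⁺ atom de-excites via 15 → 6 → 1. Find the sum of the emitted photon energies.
487.62829 eV

The energy levels of C⁵⁺ are E_n = -13.6057 × 6² / n² eV.

First transition (15 → 6):
ΔE₁ = |E_6 - E_15|
ΔE₁ = |-13.60570000000 - (-2.17691200000)| = 11.42878800 eV

Second transition (6 → 1):
ΔE₂ = |E_1 - E_6|
ΔE₂ = |-489.80520000000 - (-13.60570000000)| = 476.19950000 eV

Total energy released:
E_total = ΔE₁ + ΔE₂ = 11.42878800 + 476.19950000 = 487.62829 eV

Note: This equals the direct transition 15 → 1: 487.62829 eV ✓
Energy is conserved regardless of the path taken.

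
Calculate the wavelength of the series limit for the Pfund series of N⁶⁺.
46.49312 nm

The series limit corresponds to the transition from n = ∞ to n = 5.
This is the highest energy (shortest wavelength) transition in the Pfund series.

E_∞ = 0 eV
E_5 = -13.6057 × 7² / 5² = -26.6671720 eV

Energy at series limit:
ΔE = E_∞ - E_5 = 0 - (-26.6671720) = 26.6671720 eV
λ = hc/E = 1239.84 eV·nm / 26.6671720 eV = 46.49312 nm

This energy equals the ionization energy from the n = 5 state of N⁶⁺.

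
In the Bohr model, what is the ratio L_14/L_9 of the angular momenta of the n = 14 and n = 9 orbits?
1.55556

In the Bohr model, L_n = nℏ, so the ratio is purely the ratio of quantum numbers:

L_14/L_9 = 14ℏ / 9ℏ = 14/9 = 1.55556

The angular momentum scales linearly with n.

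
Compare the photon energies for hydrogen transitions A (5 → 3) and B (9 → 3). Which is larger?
9 → 3

Calculate the energy for each transition:

Transition 5 → 3:
ΔE₁ = |E_3 - E_5| = |-13.6057/3² - (-13.6057/5²)|
ΔE₁ = |-1.5117444444 - (-0.5442280000)| = 0.9675164 eV

Transition 9 → 3:
ΔE₂ = |E_3 - E_9| = |-13.6057/3² - (-13.6057/9²)|
ΔE₂ = |-1.5117444444 - (-0.1679716049)| = 1.3437728 eV

Since 1.3437728 eV > 0.9675164 eV, the transition 9 → 3 emits the more energetic photon.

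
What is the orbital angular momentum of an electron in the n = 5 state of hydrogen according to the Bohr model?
5.27286e-34 J·s (or 5ℏ)

In the Bohr model, angular momentum is quantized:
L = nℏ

where ℏ = h/(2π) = 1.0545718e-34 J·s

For n = 5:
L = 5 × 1.0545718e-34 J·s
L = 5.27286e-34 J·s

This can also be written as L = 5ℏ.
The angular momentum is an integer multiple of the reduced Planck constant.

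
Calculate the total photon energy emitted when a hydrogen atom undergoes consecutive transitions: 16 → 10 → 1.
13.5526 eV

The energy levels of hydrogen are E_n = -13.6057 / n² eV.

First transition (16 → 10):
ΔE₁ = |E_10 - E_16|
ΔE₁ = |-0.1360570000 - (-0.0531472656)| = 0.0829097 eV

Second transition (10 → 1):
ΔE₂ = |E_1 - E_10|
ΔE₂ = |-13.6057000000 - (-0.1360570000)| = 13.4696430 eV

Total energy released:
E_total = ΔE₁ + ΔE₂ = 0.0829097 + 13.4696430 = 13.5526 eV

Note: This equals the direct transition 16 → 1: 13.5526 eV ✓
Energy is conserved regardless of the path taken.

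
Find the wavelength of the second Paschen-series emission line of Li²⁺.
142.39 nm

The lines of a series are numbered from the longest wavelength (smallest ΔE) outward; the second line is the transition from n = n_f + 2 to n_f.
The Paschen series has all transitions ending at n_f = 3.

For Li²⁺ (Z = 3), the second line (β-line) is the jump from n = 5 to n = 3:
E_5 = -13.6057 × 3² / 5² = -4.898052 eV
E_3 = -13.6057 × 3² / 3² = -13.605700 eV
ΔE = E_5 - E_3 = 8.707648 eV

λ = hc/E = 1239.84 eV·nm / 8.707648 eV
λ = 142.39 nm

This is the β-line of the Paschen series in Li²⁺.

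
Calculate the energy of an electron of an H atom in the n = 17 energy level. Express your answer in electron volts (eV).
-0.047079 eV

The energy levels of a hydrogen-like atom are given by:
E_n = -13.6057 eV / n²

For n = 17:
E_17 = -13.6057 eV / 17²
E_17 = -13.6057 eV / 289
E_17 = -0.047079 eV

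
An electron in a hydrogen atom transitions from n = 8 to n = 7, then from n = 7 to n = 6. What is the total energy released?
0.1653 eV

The energy levels of hydrogen are E_n = -13.6057 / n² eV.

First transition (8 → 7):
ΔE₁ = |E_7 - E_8|
ΔE₁ = |-0.2776673469 - (-0.2125890625)| = 0.0650783 eV

Second transition (7 → 6):
ΔE₂ = |E_6 - E_7|
ΔE₂ = |-0.3779361111 - (-0.2776673469)| = 0.1002688 eV

Total energy released:
E_total = ΔE₁ + ΔE₂ = 0.0650783 + 0.1002688 = 0.1653 eV

Note: This equals the direct transition 8 → 6: 0.1653 eV ✓
Energy is conserved regardless of the path taken.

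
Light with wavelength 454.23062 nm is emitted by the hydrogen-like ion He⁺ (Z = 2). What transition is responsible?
n = 9 → n = 4

First, find the photon energy from the wavelength (hc = 1239.84 eV·nm):
E = hc/λ = 1239.84 eV·nm / 454.23062 nm = 2.7295386 eV

The energy levels of He⁺ satisfy E_n = -13.6057 × 2² / n² eV, so an emission n_i → n_f releases
ΔE = 13.6057 × 2² × (1/n_f² − 1/n_i²) eV.

Setting ΔE equal to the photon energy:
1/n_f² − 1/n_i² = 2.7295386 / (13.6057 × 2²) = 0.050154321

Since 1/n_i² must be positive, we need 1/n_f² > 0.050154321, i.e. n_f ≤ 4. For each allowed n_f, solve n_i = (1/n_f² − 0.050154321)^(−1/2) and check whether it is a whole number:
  n_f = 1: 1/n_i² = 1.000000000 − 0.050154321 = 0.949845679 → n_i = 1.026  (not an integer) ✗
  n_f = 2: 1/n_i² = 0.250000000 − 0.050154321 = 0.199845679 → n_i = 2.237  (not an integer) ✗
  n_f = 3: 1/n_i² = 0.111111111 − 0.050154321 = 0.060956790 → n_i = 4.050  (not an integer) ✗
  n_f = 4: 1/n_i² = 0.062500000 − 0.050154321 = 0.012345679 → n_i = 9.000  → integer, n_i = 9 ✓

Only n_f = 4 gives an integer upper level, n_i = 9.

The transition is from n = 9 to n = 4 (emission).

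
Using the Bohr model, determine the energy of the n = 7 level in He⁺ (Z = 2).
-1.11 eV

For hydrogen-like ions, the energy levels scale with Z²:
E_n = -13.6057 Z² / n² eV

For He⁺ (Z = 2) at n = 7:
E_7 = -13.6057 × 2² / 7²
E_7 = -13.6057 × 4 / 49
E_7 = -54.4228 / 49
E_7 = -1.11 eV

The energy is 4 times more negative than hydrogen at the same n due to the stronger nuclear charge.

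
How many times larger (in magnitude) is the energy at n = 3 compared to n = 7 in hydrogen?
5.44

Using E_n = -13.6057 Z² / n² eV with Z = 1:

E_3 = -13.6057 / 3² = -13.6057 / 9 = -1.51174444 eV
E_7 = -13.6057 / 7² = -13.6057 / 49 = -0.27766735 eV

The ratio is:
E_3/E_7 = (-1.51174444) / (-0.27766735)
E_3/E_7 = (-13.6057/9) / (-13.6057/49)
E_3/E_7 = 49/9
E_3/E_7 = 5.44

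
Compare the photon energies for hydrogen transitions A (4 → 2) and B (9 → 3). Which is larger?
4 → 2

Calculate the energy for each transition:

Transition 4 → 2:
ΔE₁ = |E_2 - E_4| = |-13.6057/2² - (-13.6057/4²)|
ΔE₁ = |-3.4014250000 - (-0.8503562500)| = 2.5510688 eV

Transition 9 → 3:
ΔE₂ = |E_3 - E_9| = |-13.6057/3² - (-13.6057/9²)|
ΔE₂ = |-1.5117444444 - (-0.1679716049)| = 1.3437728 eV

Since 2.5510688 eV > 1.3437728 eV, the transition 4 → 2 emits the more energetic photon.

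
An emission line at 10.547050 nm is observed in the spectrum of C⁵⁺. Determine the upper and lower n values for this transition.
n = 10 → n = 2

First, find the photon energy from the wavelength (hc = 1239.84 eV·nm):
E = hc/λ = 1239.84 eV·nm / 10.547050 nm = 117.55325 eV

The energy levels of C⁵⁺ satisfy E_n = -13.6057 × 6² / n² eV, so an emission n_i → n_f releases
ΔE = 13.6057 × 6² × (1/n_f² − 1/n_i²) eV.

Setting ΔE equal to the photon energy:
1/n_f² − 1/n_i² = 117.55325 / (13.6057 × 6²) = 0.24000000

Since 1/n_i² must be positive, we need 1/n_f² > 0.24000000, i.e. n_f ≤ 2. For each allowed n_f, solve n_i = (1/n_f² − 0.24000000)^(−1/2) and check whether it is a whole number:
  n_f = 1: 1/n_i² = 1.00000000 − 0.24000000 = 0.76000000 → n_i = 1.147  (not an integer) ✗
  n_f = 2: 1/n_i² = 0.25000000 − 0.24000000 = 0.01000000 → n_i = 10.000  → integer, n_i = 10 ✓

Only n_f = 2 gives an integer upper level, n_i = 10.

The transition is from n = 10 to n = 2 (emission).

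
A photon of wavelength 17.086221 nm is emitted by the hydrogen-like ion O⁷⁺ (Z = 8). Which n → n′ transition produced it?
n = 6 → n = 3

First, find the photon energy from the wavelength (hc = 1239.84 eV·nm):
E = hc/λ = 1239.84 eV·nm / 17.086221 nm = 72.563734 eV

The energy levels of O⁷⁺ satisfy E_n = -13.6057 × 8² / n² eV, so an emission n_i → n_f releases
ΔE = 13.6057 × 8² × (1/n_f² − 1/n_i²) eV.

Setting ΔE equal to the photon energy:
1/n_f² − 1/n_i² = 72.563734 / (13.6057 × 8²) = 0.083333334

Since 1/n_i² must be positive, we need 1/n_f² > 0.083333334, i.e. n_f ≤ 3. For each allowed n_f, solve n_i = (1/n_f² − 0.083333334)^(−1/2) and check whether it is a whole number:
  n_f = 1: 1/n_i² = 1.000000000 − 0.083333334 = 0.916666666 → n_i = 1.044  (not an integer) ✗
  n_f = 2: 1/n_i² = 0.250000000 − 0.083333334 = 0.166666666 → n_i = 2.449  (not an integer) ✗
  n_f = 3: 1/n_i² = 0.111111111 − 0.083333334 = 0.027777777 → n_i = 6.000  → integer, n_i = 6 ✓

Only n_f = 3 gives an integer upper level, n_i = 6.

The transition is from n = 6 to n = 3 (emission).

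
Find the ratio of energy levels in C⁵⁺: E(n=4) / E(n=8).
4.00000

Using E_n = -13.6057 Z² / n² eV with Z = 6:

E_4 = -13.6057 × 6² / 4² = -489.8052 / 16 = -30.61282500000 eV
E_8 = -13.6057 × 6² / 8² = -489.8052 / 64 = -7.65320625000 eV

The ratio is:
E_4/E_8 = (-30.61282500000) / (-7.65320625000)
E_4/E_8 = (-489.8052/16) / (-489.8052/64)
E_4/E_8 = 64/16
E_4/E_8 = 4.00000
(Note: the Z² factors cancel in the ratio.)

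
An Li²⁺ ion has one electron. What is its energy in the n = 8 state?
-1.91 eV

For hydrogen-like ions, the energy levels scale with Z²:
E_n = -13.6057 Z² / n² eV

For Li²⁺ (Z = 3) at n = 8:
E_8 = -13.6057 × 3² / 8²
E_8 = -13.6057 × 9 / 64
E_8 = -122.4513 / 64
E_8 = -1.91 eV

The energy is 9 times more negative than hydrogen at the same n due to the stronger nuclear charge.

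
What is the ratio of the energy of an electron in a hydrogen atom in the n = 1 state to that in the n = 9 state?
81.000000

Using E_n = -13.6057 Z² / n² eV with Z = 1:

E_1 = -13.6057 / 1² = -13.6057 / 1 = -13.605700000000 eV
E_9 = -13.6057 / 9² = -13.6057 / 81 = -0.167971604938 eV

The ratio is:
E_1/E_9 = (-13.605700000000) / (-0.167971604938)
E_1/E_9 = (-13.6057/1) / (-13.6057/81)
E_1/E_9 = 81/1
E_1/E_9 = 81.000000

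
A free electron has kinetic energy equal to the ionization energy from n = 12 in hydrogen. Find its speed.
1.82e+05 m/s (or 0.06% of c)

The binding energy at n = 12 for hydrogen is:
E_12 = -13.6057/12² = -0.0944840 eV
|E_12| = 0.0944840 eV

Convert to Joules:
KE = 0.0944840 eV × (1.602177 × 10⁻¹⁹ J/eV) = 1.5138e-20 J

Using KE = ½mv²:
v = √(2·KE/m_e)
v = √(2 × 1.5138e-20 J / 9.10938 × 10⁻³¹ kg)
v = 1.82e+05 m/s

This is approximately 0.06% the speed of light.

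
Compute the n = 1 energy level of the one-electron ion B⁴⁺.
-340.142500 eV

For hydrogen-like ions, the energy levels scale with Z²:
E_n = -13.6057 Z² / n² eV

For B⁴⁺ (Z = 5) at n = 1:
E_1 = -13.6057 × 5² / 1²
E_1 = -13.6057 × 25 / 1
E_1 = -340.1425 / 1
E_1 = -340.142500 eV

The energy is 25 times more negative than hydrogen at the same n due to the stronger nuclear charge.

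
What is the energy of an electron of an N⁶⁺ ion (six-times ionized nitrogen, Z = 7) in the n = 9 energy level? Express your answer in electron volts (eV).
-8.230609 eV

The energy levels of a hydrogen-like atom are given by:
E_n = -13.6057 Z² / n² eV  (with Z = 7 for N⁶⁺)

For n = 9:
E_9 = -13.6057 × 7² / 9²
E_9 = -13.6057 × 49 / 81
E_9 = -8.230609 eV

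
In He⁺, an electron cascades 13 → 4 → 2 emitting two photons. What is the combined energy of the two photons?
13.2837 eV

The energy levels of He⁺ are E_n = -13.6057 × 2² / n² eV.

First transition (13 → 4):
ΔE₁ = |E_4 - E_13|
ΔE₁ = |-3.4014250000 - (-0.3220284024)| = 3.0793966 eV

Second transition (4 → 2):
ΔE₂ = |E_2 - E_4|
ΔE₂ = |-13.6057000000 - (-3.4014250000)| = 10.2042750 eV

Total energy released:
E_total = ΔE₁ + ΔE₂ = 3.0793966 + 10.2042750 = 13.2837 eV

Note: This equals the direct transition 13 → 2: 13.2837 eV ✓
Energy is conserved regardless of the path taken.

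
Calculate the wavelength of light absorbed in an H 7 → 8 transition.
19051.5163 nm

First, find the transition energy using E_n = -13.6057 / n² eV:
E_7 = -13.6057 / 7² = -0.277667346939 eV
E_8 = -13.6057 / 8² = -0.212589062500 eV

Photon energy: |ΔE| = |E_8 - E_7| = 0.065078284439 eV

Convert to wavelength using E = hc/λ with hc = 1239.84 eV·nm:
λ = hc/E = 1239.84 eV·nm / 0.065078284439 eV
λ = 19051.5163 nm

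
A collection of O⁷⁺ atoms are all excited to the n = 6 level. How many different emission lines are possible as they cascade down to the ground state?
15

The electron can occupy levels n = 1, 2, ..., 6 during de-excitation — that is m = 6 - 1 + 1 = 6 distinct levels.

The number of distinct spectral lines equals the number of ways to choose 2 of these m levels (each pair gives one possible emission transition):

Number of lines = m(m-1)/2 = 6×5/2 = 15

These correspond to all possible transitions between the 6 levels:
6 → 5, 6 → 4, 6 → 3, 6 → 2, 6 → 1, 5 → 4, 5 → 3, 5 → 2...

Each transition produces a photon with a unique energy (and thus wavelength). This count does not depend on Z.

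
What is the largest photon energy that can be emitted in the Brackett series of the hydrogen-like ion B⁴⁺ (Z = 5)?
21.258906 eV

The series limit corresponds to the transition from n = ∞ to n = 4.
This is the highest energy (shortest wavelength) transition in the Brackett series.

E_∞ = 0 eV
E_4 = -13.6057 × 5² / 4² = -21.258906 eV

Energy at series limit:
ΔE = E_∞ - E_4 = 0 - (-21.258906) = 21.258906 eV

This energy equals the ionization energy from the n = 4 state of B⁴⁺.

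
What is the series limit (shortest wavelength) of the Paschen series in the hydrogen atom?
820.13862 nm

The series limit corresponds to the transition from n = ∞ to n = 3.
This is the highest energy (shortest wavelength) transition in the Paschen series.

E_∞ = 0 eV
E_3 = -13.6057 / 3² = -1.511744444 eV

Energy at series limit:
ΔE = E_∞ - E_3 = 0 - (-1.511744444) = 1.511744444 eV
λ = hc/E = 1239.84 eV·nm / 1.511744444 eV = 820.13862 nm

This energy equals the ionization energy from the n = 3 state of hydrogen.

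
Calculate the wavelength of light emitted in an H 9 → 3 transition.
922.656 nm

First, find the transition energy using E_n = -13.6057 / n² eV:
E_9 = -13.6057 / 9² = -0.1679716 eV
E_3 = -13.6057 / 3² = -1.5117444 eV

Photon energy: |ΔE| = |E_3 - E_9| = 1.3437728 eV

Convert to wavelength using E = hc/λ with hc = 1239.84 eV·nm:
λ = hc/E = 1239.84 eV·nm / 1.3437728 eV
λ = 922.656 nm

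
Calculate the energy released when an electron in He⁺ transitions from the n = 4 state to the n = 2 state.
10.204 eV

The energy levels are E_n = -13.6057 Z² eV / n².

Energy at n = 4: E_4 = -13.6057 × 2² / 4² = -3.401425 eV
Energy at n = 2: E_2 = -13.6057 × 2² / 2² = -13.605700 eV

For emission (electron falling to lower state), the photon energy is:
E_photon = E_4 - E_2 = |-3.401425 - (-13.605700)|
E_photon = 10.204 eV

This energy is carried away by the emitted photon.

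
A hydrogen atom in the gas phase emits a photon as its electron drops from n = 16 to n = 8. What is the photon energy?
0.16 eV

The energy levels are E_n = -13.6057 eV / n².

Energy at n = 16: E_16 = -13.6057 / 16² = -0.05315 eV
Energy at n = 8: E_8 = -13.6057 / 8² = -0.21259 eV

For emission (electron falling to lower state), the photon energy is:
E_photon = E_16 - E_8 = |-0.05315 - (-0.21259)|
E_photon = 0.16 eV

This energy is carried away by the emitted photon.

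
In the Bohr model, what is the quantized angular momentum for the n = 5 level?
5.27286e-34 J·s (or 5ℏ)

In the Bohr model, angular momentum is quantized:
L = nℏ

where ℏ = h/(2π) = 1.0545718e-34 J·s

For n = 5:
L = 5 × 1.0545718e-34 J·s
L = 5.27286e-34 J·s

This can also be written as L = 5ℏ.
The angular momentum is an integer multiple of the reduced Planck constant.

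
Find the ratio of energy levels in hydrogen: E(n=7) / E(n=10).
2.04

Using E_n = -13.6057 Z² / n² eV with Z = 1:

E_7 = -13.6057 / 7² = -13.6057 / 49 = -0.27766735 eV
E_10 = -13.6057 / 10² = -13.6057 / 100 = -0.13605700 eV

The ratio is:
E_7/E_10 = (-0.27766735) / (-0.13605700)
E_7/E_10 = (-13.6057/49) / (-13.6057/100)
E_7/E_10 = 100/49
E_7/E_10 = 2.04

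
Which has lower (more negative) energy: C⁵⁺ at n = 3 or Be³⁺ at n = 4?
C⁵⁺ at n = 3 (E = -54.423 eV)

Using E_n = -13.6057 Z² / n² eV:

C⁵⁺ (Z = 6) at n = 3:
E = -13.6057 × 6² / 3² = -13.6057 × 36 / 9 = -54.422800 eV

Be³⁺ (Z = 4) at n = 4:
E = -13.6057 × 4² / 4² = -13.6057 × 16 / 16 = -13.605700 eV

Since -54.422800 eV < -13.605700 eV,
C⁵⁺ at n = 3 is more tightly bound (requires more energy to ionize).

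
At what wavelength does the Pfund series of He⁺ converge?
569.54 nm

The series limit corresponds to the transition from n = ∞ to n = 5.
This is the highest energy (shortest wavelength) transition in the Pfund series.

E_∞ = 0 eV
E_5 = -13.6057 × 2² / 5² = -2.176912 eV

Energy at series limit:
ΔE = E_∞ - E_5 = 0 - (-2.176912) = 2.176912 eV
λ = hc/E = 1239.84 eV·nm / 2.176912 eV = 569.54 nm

This energy equals the ionization energy from the n = 5 state of He⁺.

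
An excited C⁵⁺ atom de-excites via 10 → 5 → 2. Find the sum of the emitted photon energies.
117.553248 eV

The energy levels of C⁵⁺ are E_n = -13.6057 × 6² / n² eV.

First transition (10 → 5):
ΔE₁ = |E_5 - E_10|
ΔE₁ = |-19.592208000000 - (-4.898052000000)| = 14.694156000 eV

Second transition (5 → 2):
ΔE₂ = |E_2 - E_5|
ΔE₂ = |-122.451300000000 - (-19.592208000000)| = 102.859092000 eV

Total energy released:
E_total = ΔE₁ + ΔE₂ = 14.694156000 + 102.859092000 = 117.553248 eV

Note: This equals the direct transition 10 → 2: 117.553248 eV ✓
Energy is conserved regardless of the path taken.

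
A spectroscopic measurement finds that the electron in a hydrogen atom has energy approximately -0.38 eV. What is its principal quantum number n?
n = 6

The exact energy levels follow E_n = -13.6057 eV / n².

The measured value (-0.38 eV) is reported to only 2 significant figures, so we must test candidate n values and see which one matches to that precision.

Candidate energies:
  n = 4:  E = -13.6057/4² = -0.85036 eV
  n = 5:  E = -13.6057/5² = -0.54423 eV
  n = 6:  E = -13.6057/6² = -0.37794 eV  ← matches
  n = 7:  E = -13.6057/7² = -0.27767 eV
  n = 8:  E = -13.6057/8² = -0.21259 eV

Checking against the measurement of -0.38 eV (2 sig figs), only n = 6 agrees:
E_6 = -0.37794 eV, which rounds to -0.38 eV ✓

Therefore n = 6.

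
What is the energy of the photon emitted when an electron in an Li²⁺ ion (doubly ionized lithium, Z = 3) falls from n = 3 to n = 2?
17.01 eV

The energy levels are E_n = -13.6057 Z² eV / n².

Energy at n = 3: E_3 = -13.6057 × 3² / 3² = -13.60570 eV
Energy at n = 2: E_2 = -13.6057 × 3² / 2² = -30.61283 eV

For emission (electron falling to lower state), the photon energy is:
E_photon = E_3 - E_2 = |-13.60570 - (-30.61283)|
E_photon = 17.01 eV

This energy is carried away by the emitted photon.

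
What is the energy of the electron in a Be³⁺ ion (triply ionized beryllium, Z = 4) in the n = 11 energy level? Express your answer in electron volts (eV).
-1.7991 eV

The energy levels of a hydrogen-like atom are given by:
E_n = -13.6057 Z² / n² eV  (with Z = 4 for Be³⁺)

For n = 11:
E_11 = -13.6057 × 4² / 11²
E_11 = -13.6057 × 16 / 121
E_11 = -1.7991 eV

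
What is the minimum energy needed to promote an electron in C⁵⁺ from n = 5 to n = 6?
5.987 eV

The energy levels of a hydrogen-like atom are E_n = -13.6057 Z² eV / n².

Energy at n = 5: E_5 = -13.6057 × 6² / 5² = -19.592208 eV
Energy at n = 6: E_6 = -13.6057 × 6² / 6² = -13.605700 eV

The excitation energy is the difference:
ΔE = E_6 - E_5
ΔE = -13.605700 - (-19.592208)
ΔE = 5.987 eV

Since this is positive, energy must be absorbed (photon absorption).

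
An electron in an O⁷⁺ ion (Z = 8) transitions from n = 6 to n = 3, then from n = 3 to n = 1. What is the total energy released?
846.577 eV

The energy levels of O⁷⁺ are E_n = -13.6057 × 8² / n² eV.

First transition (6 → 3):
ΔE₁ = |E_3 - E_6|
ΔE₁ = |-96.751644444 - (-24.187911111)| = 72.563733 eV

Second transition (3 → 1):
ΔE₂ = |E_1 - E_3|
ΔE₂ = |-870.764800000 - (-96.751644444)| = 774.013156 eV

Total energy released:
E_total = ΔE₁ + ΔE₂ = 72.563733 + 774.013156 = 846.577 eV

Note: This equals the direct transition 6 → 1: 846.577 eV ✓
Energy is conserved regardless of the path taken.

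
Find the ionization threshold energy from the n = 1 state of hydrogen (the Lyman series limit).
13.605700 eV

The series limit corresponds to the transition from n = ∞ to n = 1.
This is the highest energy (shortest wavelength) transition in the Lyman series.

E_∞ = 0 eV
E_1 = -13.6057 / 1² = -13.605700 eV

Energy at series limit:
ΔE = E_∞ - E_1 = 0 - (-13.605700) = 13.605700 eV

This energy equals the ionization energy from the n = 1 state of hydrogen.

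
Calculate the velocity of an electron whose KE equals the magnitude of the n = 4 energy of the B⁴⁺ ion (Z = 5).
2.73e+06 m/s (or 0.912% of c)

The binding energy at n = 4 for B⁴⁺ is:
E_4 = -13.6057 × 5²/4² = -21.25891 eV
|E_4| = 21.25891 eV

Convert to Joules:
KE = 21.25891 eV × (1.602177 × 10⁻¹⁹ J/eV) = 3.4061e-18 J

Using KE = ½mv²:
v = √(2·KE/m_e)
v = √(2 × 3.4061e-18 J / 9.10938 × 10⁻³¹ kg)
v = 2.73e+06 m/s

This is approximately 0.912% the speed of light.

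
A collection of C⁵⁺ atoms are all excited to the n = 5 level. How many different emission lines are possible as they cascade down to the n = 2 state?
6

The electron can occupy levels n = 2, 3, ..., 5 during de-excitation — that is m = 5 - 2 + 1 = 4 distinct levels.

The number of distinct spectral lines equals the number of ways to choose 2 of these m levels (each pair gives one possible emission transition):

Number of lines = m(m-1)/2 = 4×3/2 = 6

These correspond to all possible transitions between the 4 levels:
5 → 4, 5 → 3, 5 → 2, 4 → 3, 4 → 2, 3 → 2

Each transition produces a photon with a unique energy (and thus wavelength). This count does not depend on Z.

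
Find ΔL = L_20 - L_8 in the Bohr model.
1.27e-33 J·s (or 12ℏ)

In the Bohr model, L_n = nℏ where ℏ = 1.0546e-34 J·s.

L_20 = 20ℏ = 2.1092e-33 J·s
L_8 = 8ℏ = 8.4368e-34 J·s

ΔL = L_20 - L_8 = (20 - 8)ℏ = 12ℏ
ΔL = 12 × 1.0546e-34 J·s = 1.27e-33 J·s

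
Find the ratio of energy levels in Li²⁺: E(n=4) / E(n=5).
1.5625

Using E_n = -13.6057 Z² / n² eV with Z = 3:

E_4 = -13.6057 × 3² / 4² = -122.4513 / 16 = -7.65320625 eV
E_5 = -13.6057 × 3² / 5² = -122.4513 / 25 = -4.89805200 eV

The ratio is:
E_4/E_5 = (-7.65320625) / (-4.89805200)
E_4/E_5 = (-122.4513/16) / (-122.4513/25)
E_4/E_5 = 25/16
E_4/E_5 = 1.5625
(Note: the Z² factors cancel in the ratio.)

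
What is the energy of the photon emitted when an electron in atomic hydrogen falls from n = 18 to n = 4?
0.808363 eV

The energy levels are E_n = -13.6057 eV / n².

Energy at n = 18: E_18 = -13.6057 / 18² = -0.041992901 eV
Energy at n = 4: E_4 = -13.6057 / 4² = -0.850356250 eV

For emission (electron falling to lower state), the photon energy is:
E_photon = E_18 - E_4 = |-0.041992901 - (-0.850356250)|
E_photon = 0.808363 eV

This energy is carried away by the emitted photon.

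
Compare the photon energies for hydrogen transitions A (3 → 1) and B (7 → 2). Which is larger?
3 → 1

Calculate the energy for each transition:

Transition 3 → 1:
ΔE₁ = |E_1 - E_3| = |-13.6057/1² - (-13.6057/3²)|
ΔE₁ = |-13.6057000000 - (-1.5117444444)| = 12.0939556 eV

Transition 7 → 2:
ΔE₂ = |E_2 - E_7| = |-13.6057/2² - (-13.6057/7²)|
ΔE₂ = |-3.4014250000 - (-0.2776673469)| = 3.1237577 eV

Since 12.0939556 eV > 3.1237577 eV, the transition 3 → 1 emits the more energetic photon.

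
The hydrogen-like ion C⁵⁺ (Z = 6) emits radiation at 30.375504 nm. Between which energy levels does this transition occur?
n = 6 → n = 3

First, find the photon energy from the wavelength (hc = 1239.84 eV·nm):
E = hc/λ = 1239.84 eV·nm / 30.375504 nm = 40.817101 eV

The energy levels of C⁵⁺ satisfy E_n = -13.6057 × 6² / n² eV, so an emission n_i → n_f releases
ΔE = 13.6057 × 6² × (1/n_f² − 1/n_i²) eV.

Setting ΔE equal to the photon energy:
1/n_f² − 1/n_i² = 40.817101 / (13.6057 × 6²) = 0.083333335

Since 1/n_i² must be positive, we need 1/n_f² > 0.083333335, i.e. n_f ≤ 3. For each allowed n_f, solve n_i = (1/n_f² − 0.083333335)^(−1/2) and check whether it is a whole number:
  n_f = 1: 1/n_i² = 1.000000000 − 0.083333335 = 0.916666665 → n_i = 1.044  (not an integer) ✗
  n_f = 2: 1/n_i² = 0.250000000 − 0.083333335 = 0.166666665 → n_i = 2.449  (not an integer) ✗
  n_f = 3: 1/n_i² = 0.111111111 − 0.083333335 = 0.027777776 → n_i = 6.000  → integer, n_i = 6 ✓

Only n_f = 3 gives an integer upper level, n_i = 6.

The transition is from n = 6 to n = 3 (emission).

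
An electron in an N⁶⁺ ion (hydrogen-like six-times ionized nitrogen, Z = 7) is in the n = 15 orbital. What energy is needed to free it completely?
2.963 eV

The ionization energy is the energy needed to remove the electron completely (n → ∞).

For a hydrogen-like ion with Z = 7, E_n = -13.6057 Z² / n² eV.

At n = 15: E_15 = -13.6057 × 7² / 15² = -2.963019 eV
At n = ∞: E_∞ = 0 eV

Ionization energy = E_∞ - E_15 = 0 - (-2.963019) = 2.963019 eV
Ionization energy ≈ 2.963 eV

This is also called the binding energy of the electron in state n = 15.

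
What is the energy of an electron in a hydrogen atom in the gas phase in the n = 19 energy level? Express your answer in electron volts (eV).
-0.03769 eV

The energy levels of a hydrogen-like atom are given by:
E_n = -13.6057 eV / n²

For n = 19:
E_19 = -13.6057 eV / 19²
E_19 = -13.6057 eV / 361
E_19 = -0.03769 eV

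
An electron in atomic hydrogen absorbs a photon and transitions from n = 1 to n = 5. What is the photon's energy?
13.0615 eV

The energy levels of a hydrogen-like atom are E_n = -13.6057 eV / n².

Energy at n = 1: E_1 = -13.6057 / 1² = -13.6057000 eV
Energy at n = 5: E_5 = -13.6057 / 5² = -0.5442280 eV

The excitation energy is the difference:
ΔE = E_5 - E_1
ΔE = -0.5442280 - (-13.6057000)
ΔE = 13.0615 eV

Since this is positive, energy must be absorbed (photon absorption).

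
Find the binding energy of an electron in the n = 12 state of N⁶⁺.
4.62972 eV

The ionization energy is the energy needed to remove the electron completely (n → ∞).

For a hydrogen-like ion with Z = 7, E_n = -13.6057 Z² / n² eV.

At n = 12: E_12 = -13.6057 × 7² / 12² = -4.62971736 eV
At n = ∞: E_∞ = 0 eV

Ionization energy = E_∞ - E_12 = 0 - (-4.62971736) = 4.62971736 eV
Ionization energy ≈ 4.62972 eV

This is also called the binding energy of the electron in state n = 12.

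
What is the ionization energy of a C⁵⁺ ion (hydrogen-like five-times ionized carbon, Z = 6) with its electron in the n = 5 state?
19.592208 eV

The ionization energy is the energy needed to remove the electron completely (n → ∞).

For a hydrogen-like ion with Z = 6, E_n = -13.6057 Z² / n² eV.

At n = 5: E_5 = -13.6057 × 6² / 5² = -19.592208000 eV
At n = ∞: E_∞ = 0 eV

Ionization energy = E_∞ - E_5 = 0 - (-19.592208000) = 19.592208000 eV
Ionization energy ≈ 19.592208 eV

This is also called the binding energy of the electron in state n = 5.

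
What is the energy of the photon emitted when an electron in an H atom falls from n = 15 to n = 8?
0.152 eV

The energy levels are E_n = -13.6057 eV / n².

Energy at n = 15: E_15 = -13.6057 / 15² = -0.060470 eV
Energy at n = 8: E_8 = -13.6057 / 8² = -0.212589 eV

For emission (electron falling to lower state), the photon energy is:
E_photon = E_15 - E_8 = |-0.060470 - (-0.212589)|
E_photon = 0.152 eV

This energy is carried away by the emitted photon.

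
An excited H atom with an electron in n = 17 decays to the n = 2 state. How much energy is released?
3.3543 eV

The energy levels are E_n = -13.6057 eV / n².

Energy at n = 17: E_17 = -13.6057 / 17² = -0.0470785 eV
Energy at n = 2: E_2 = -13.6057 / 2² = -3.4014250 eV

For emission (electron falling to lower state), the photon energy is:
E_photon = E_17 - E_2 = |-0.0470785 - (-3.4014250)|
E_photon = 3.3543 eV

This energy is carried away by the emitted photon.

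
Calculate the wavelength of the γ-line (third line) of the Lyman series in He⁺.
24.300 nm

The lines of a series are numbered from the longest wavelength (smallest ΔE) outward; the third line is the transition from n = n_f + 3 to n_f.
The Lyman series has all transitions ending at n_f = 1.

For He⁺ (Z = 2), the third line (γ-line) is the jump from n = 4 to n = 1:
E_4 = -13.6057 × 2² / 4² = -3.40143 eV
E_1 = -13.6057 × 2² / 1² = -54.42280 eV
ΔE = E_4 - E_1 = 51.02137 eV

λ = hc/E = 1239.84 eV·nm / 51.02137 eV
λ = 24.300 nm

This is the γ-line of the Lyman series in He⁺.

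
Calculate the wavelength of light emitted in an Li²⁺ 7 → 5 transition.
516.8055 nm

First, find the transition energy using E_n = -13.6057 Z² / n² eV:
E_7 = -13.6057 × 3² / 7² = -2.49900612 eV
E_5 = -13.6057 × 3² / 5² = -4.89805200 eV

Photon energy: |ΔE| = |E_5 - E_7| = 2.39904588 eV

Convert to wavelength using E = hc/λ with hc = 1239.84 eV·nm:
λ = hc/E = 1239.84 eV·nm / 2.39904588 eV
λ = 516.8055 nm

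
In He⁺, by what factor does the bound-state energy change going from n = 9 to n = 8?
1.265625

Using E_n = -13.6057 Z² / n² eV with Z = 2:

E_8 = -13.6057 × 2² / 8² = -54.4228 / 64 = -0.85035625 eV
E_9 = -13.6057 × 2² / 9² = -54.4228 / 81 = -0.67188642 eV

The ratio is:
E_8/E_9 = (-0.85035625) / (-0.67188642)
E_8/E_9 = (-54.4228/64) / (-54.4228/81)
E_8/E_9 = 81/64
E_8/E_9 = 1.265625
(Note: the Z² factors cancel in the ratio.)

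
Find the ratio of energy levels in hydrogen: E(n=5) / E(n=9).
3.2400

Using E_n = -13.6057 Z² / n² eV with Z = 1:

E_5 = -13.6057 / 5² = -13.6057 / 25 = -0.5442280000 eV
E_9 = -13.6057 / 9² = -13.6057 / 81 = -0.1679716049 eV

The ratio is:
E_5/E_9 = (-0.5442280000) / (-0.1679716049)
E_5/E_9 = (-13.6057/25) / (-13.6057/81)
E_5/E_9 = 81/25
E_5/E_9 = 3.2400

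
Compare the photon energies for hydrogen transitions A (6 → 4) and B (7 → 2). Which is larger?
7 → 2

Calculate the energy for each transition:

Transition 6 → 4:
ΔE₁ = |E_4 - E_6| = |-13.6057/4² - (-13.6057/6²)|
ΔE₁ = |-0.85035625 - (-0.37793611)| = 0.47242 eV

Transition 7 → 2:
ΔE₂ = |E_2 - E_7| = |-13.6057/2² - (-13.6057/7²)|
ΔE₂ = |-3.40142500 - (-0.27766735)| = 3.12376 eV

Since 3.12376 eV > 0.47242 eV, the transition 7 → 2 emits the more energetic photon.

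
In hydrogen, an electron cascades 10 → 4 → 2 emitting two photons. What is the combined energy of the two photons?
3.265 eV

The energy levels of hydrogen are E_n = -13.6057 / n² eV.

First transition (10 → 4):
ΔE₁ = |E_4 - E_10|
ΔE₁ = |-0.850356250 - (-0.136057000)| = 0.714299 eV

Second transition (4 → 2):
ΔE₂ = |E_2 - E_4|
ΔE₂ = |-3.401425000 - (-0.850356250)| = 2.551069 eV

Total energy released:
E_total = ΔE₁ + ΔE₂ = 0.714299 + 2.551069 = 3.265 eV

Note: This equals the direct transition 10 → 2: 3.265 eV ✓
Energy is conserved regardless of the path taken.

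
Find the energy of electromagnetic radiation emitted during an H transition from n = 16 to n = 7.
0.224520 eV

The energy levels are E_n = -13.6057 eV / n².

Energy at n = 16: E_16 = -13.6057 / 16² = -0.053147266 eV
Energy at n = 7: E_7 = -13.6057 / 7² = -0.277667347 eV

For emission (electron falling to lower state), the photon energy is:
E_photon = E_16 - E_7 = |-0.053147266 - (-0.277667347)|
E_photon = 0.224520 eV

This energy is carried away by the emitted photon.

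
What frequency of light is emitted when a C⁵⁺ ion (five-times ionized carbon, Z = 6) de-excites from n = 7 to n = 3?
1.07e+16 Hz

First, find the transition energy:
E_7 = -13.6057 × 6² / 7² = -9.99602449 eV
E_3 = -13.6057 × 6² / 3² = -54.42280000 eV
|ΔE| = |E_3 - E_7| = 44.42677551 eV

Convert to Joules: E = 44.42677551 eV × (1.602177 × 10⁻¹⁹ J/eV) = 7.1180e-18 J

Using E = hf:
f = E/h = 7.1180e-18 J / (6.62607 × 10⁻³⁴ J·s)
f = 1.07e+16 Hz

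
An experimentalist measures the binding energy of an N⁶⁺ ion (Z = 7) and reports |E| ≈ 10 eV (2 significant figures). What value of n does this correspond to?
n = 8

The exact energy levels follow E_n = -13.6057 Z² / n² eV with Z = 7.

The measured value (-10 eV) is reported to only 2 significant figures, so we must test candidate n values and see which one matches to that precision.

Candidate energies:
  n = 6:  E = -13.6057 × 7² / 6² = -18.518869 eV
  n = 7:  E = -13.6057 × 7² / 7² = -13.605700 eV
  n = 8:  E = -13.6057 × 7² / 8² = -10.416864 eV  ← matches
  n = 9:  E = -13.6057 × 7² / 9² = -8.230609 eV
  n = 10:  E = -13.6057 × 7² / 10² = -6.666793 eV

Checking against the measurement of -10 eV (2 sig figs), only n = 8 agrees:
E_8 = -10.416864 eV, which rounds to -10 eV ✓

Therefore n = 8.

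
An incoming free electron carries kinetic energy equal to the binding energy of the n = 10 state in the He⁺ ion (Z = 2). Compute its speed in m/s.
4.38e+05 m/s (or 0.145947% of c)

The binding energy at n = 10 for He⁺ is:
E_10 = -13.6057 × 2²/10² = -0.54422800 eV
|E_10| = 0.54422800 eV

Convert to Joules:
KE = 0.54422800 eV × (1.602177 × 10⁻¹⁹ J/eV) = 8.7195e-20 J

Using KE = ½mv²:
v = √(2·KE/m_e)
v = √(2 × 8.7195e-20 J / 9.10938 × 10⁻³¹ kg)
v = 4.38e+05 m/s

This is approximately 0.145947% the speed of light.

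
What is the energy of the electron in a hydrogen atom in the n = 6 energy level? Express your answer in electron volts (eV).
-0.3779 eV

The energy levels of a hydrogen-like atom are given by:
E_n = -13.6057 eV / n²

For n = 6:
E_6 = -13.6057 eV / 6²
E_6 = -13.6057 eV / 36
E_6 = -0.3779 eV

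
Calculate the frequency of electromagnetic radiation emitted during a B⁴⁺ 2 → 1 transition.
6.16846e+16 Hz

First, find the transition energy:
E_2 = -13.6057 × 5² / 2² = -85.03562500 eV
E_1 = -13.6057 × 5² / 1² = -340.14250000 eV
|ΔE| = |E_1 - E_2| = 255.10687500 eV

Convert to Joules: E = 255.10687500 eV × (1.602177 × 10⁻¹⁹ J/eV) = 4.0872637e-17 J

Using E = hf:
f = E/h = 4.0872637e-17 J / (6.62607 × 10⁻³⁴ J·s)
f = 6.16846e+16 Hz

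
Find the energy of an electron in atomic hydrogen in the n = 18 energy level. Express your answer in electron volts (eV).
-0.042 eV

The energy levels of a hydrogen-like atom are given by:
E_n = -13.6057 eV / n²

For n = 18:
E_18 = -13.6057 eV / 18²
E_18 = -13.6057 eV / 324
E_18 = -0.042 eV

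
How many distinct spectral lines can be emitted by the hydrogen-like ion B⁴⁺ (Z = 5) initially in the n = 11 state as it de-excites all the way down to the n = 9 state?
3

The electron can occupy levels n = 9, 10, ..., 11 during de-excitation — that is m = 11 - 9 + 1 = 3 distinct levels.

The number of distinct spectral lines equals the number of ways to choose 2 of these m levels (each pair gives one possible emission transition):

Number of lines = m(m-1)/2 = 3×2/2 = 3

These correspond to all possible transitions between the 3 levels:
11 → 10, 11 → 9, 10 → 9

Each transition produces a photon with a unique energy (and thus wavelength). This count does not depend on Z.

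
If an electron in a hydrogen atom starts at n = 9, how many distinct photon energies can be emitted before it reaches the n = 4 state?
15

The electron can occupy levels n = 4, 5, ..., 9 during de-excitation — that is m = 9 - 4 + 1 = 6 distinct levels.

The number of distinct spectral lines equals the number of ways to choose 2 of these m levels (each pair gives one possible emission transition):

Number of lines = m(m-1)/2 = 6×5/2 = 15

These correspond to all possible transitions between the 6 levels:
9 → 8, 9 → 7, 9 → 6, 9 → 5, 9 → 4, 8 → 7, 8 → 6, 8 → 5...

Each transition produces a photon with a unique energy (and thus wavelength). This count does not depend on Z.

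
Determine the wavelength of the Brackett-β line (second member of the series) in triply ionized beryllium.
164.028 nm

The lines of a series are numbered from the longest wavelength (smallest ΔE) outward; the second line is the transition from n = n_f + 2 to n_f.
The Brackett series has all transitions ending at n_f = 4.

For Be³⁺ (Z = 4), the second line (β-line) is the jump from n = 6 to n = 4:
E_6 = -13.6057 × 4² / 6² = -6.0469778 eV
E_4 = -13.6057 × 4² / 4² = -13.6057000 eV
ΔE = E_6 - E_4 = 7.5587222 eV

λ = hc/E = 1239.84 eV·nm / 7.5587222 eV
λ = 164.028 nm

This is the β-line of the Brackett series in Be³⁺.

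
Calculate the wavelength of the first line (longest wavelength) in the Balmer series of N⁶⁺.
13.39002 nm

The longest wavelength corresponds to the smallest energy transition in the series.
The Balmer series has all transitions ending at n_f = 2.

For N⁶⁺ (Z = 7), the first line (α-line) is the jump from n = 3 to n = 2:
E_3 = -13.6057 × 7² / 3² = -74.0754778 eV
E_2 = -13.6057 × 7² / 2² = -166.6698250 eV
ΔE = E_3 - E_2 = 92.5943472 eV

λ = hc/E = 1239.84 eV·nm / 92.5943472 eV
λ = 13.39002 nm

This is the α-line of the Balmer series in N⁶⁺.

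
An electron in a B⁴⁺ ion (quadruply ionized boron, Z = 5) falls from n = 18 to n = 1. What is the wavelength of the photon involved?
3.65635 nm

First, find the transition energy using E_n = -13.6057 Z² / n² eV:
E_18 = -13.6057 × 5² / 18² = -1.0498225 eV
E_1 = -13.6057 × 5² / 1² = -340.1425000 eV

Photon energy: |ΔE| = |E_1 - E_18| = 339.0926775 eV

Convert to wavelength using E = hc/λ with hc = 1239.84 eV·nm:
λ = hc/E = 1239.84 eV·nm / 339.0926775 eV
λ = 3.65635 nm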